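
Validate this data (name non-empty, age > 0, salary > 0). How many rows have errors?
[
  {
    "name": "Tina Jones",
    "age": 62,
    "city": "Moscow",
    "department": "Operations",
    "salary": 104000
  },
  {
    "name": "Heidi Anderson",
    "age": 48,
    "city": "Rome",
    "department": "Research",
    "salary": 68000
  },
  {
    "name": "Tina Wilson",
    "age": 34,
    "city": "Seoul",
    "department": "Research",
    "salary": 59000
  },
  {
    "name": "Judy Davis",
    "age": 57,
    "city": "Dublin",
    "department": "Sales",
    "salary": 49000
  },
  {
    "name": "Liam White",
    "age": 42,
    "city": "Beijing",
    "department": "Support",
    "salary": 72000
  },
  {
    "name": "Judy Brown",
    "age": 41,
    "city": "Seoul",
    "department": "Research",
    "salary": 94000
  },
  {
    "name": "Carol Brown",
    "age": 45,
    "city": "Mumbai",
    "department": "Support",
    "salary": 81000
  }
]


Validating 7 records:
Rules: name non-empty, age > 0, salary > 0

  Row 1 (Tina Jones): OK
  Row 2 (Heidi Anderson): OK
  Row 3 (Tina Wilson): OK
  Row 4 (Judy Davis): OK
  Row 5 (Liam White): OK
  Row 6 (Judy Brown): OK
  Row 7 (Carol Brown): OK

Total errors: 0

0 errors


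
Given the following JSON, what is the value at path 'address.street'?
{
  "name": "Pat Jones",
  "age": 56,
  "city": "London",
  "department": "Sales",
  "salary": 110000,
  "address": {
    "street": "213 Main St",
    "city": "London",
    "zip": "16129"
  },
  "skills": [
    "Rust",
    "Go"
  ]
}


Query: address.street
Path: address -> street
Value: 213 Main St

213 Main St


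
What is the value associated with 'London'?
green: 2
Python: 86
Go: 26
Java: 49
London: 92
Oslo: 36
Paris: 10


Looking up key 'London'
Value: 92

92


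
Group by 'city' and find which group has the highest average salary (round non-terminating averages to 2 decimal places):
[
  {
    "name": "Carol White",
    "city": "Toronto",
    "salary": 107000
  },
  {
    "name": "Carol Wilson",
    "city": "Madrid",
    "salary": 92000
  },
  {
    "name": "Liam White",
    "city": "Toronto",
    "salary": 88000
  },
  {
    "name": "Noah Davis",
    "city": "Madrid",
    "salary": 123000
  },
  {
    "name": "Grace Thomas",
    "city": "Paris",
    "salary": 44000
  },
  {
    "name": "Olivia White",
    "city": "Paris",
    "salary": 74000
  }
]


Group by: city

Groups:
  Madrid: 2 people, avg salary = 215000/2 = $107500
  Paris: 2 people, avg salary = 118000/2 = $59000
  Toronto: 2 people, avg salary = 195000/2 = $97500

Highest average salary: Madrid ($107500)

Madrid ($107500)


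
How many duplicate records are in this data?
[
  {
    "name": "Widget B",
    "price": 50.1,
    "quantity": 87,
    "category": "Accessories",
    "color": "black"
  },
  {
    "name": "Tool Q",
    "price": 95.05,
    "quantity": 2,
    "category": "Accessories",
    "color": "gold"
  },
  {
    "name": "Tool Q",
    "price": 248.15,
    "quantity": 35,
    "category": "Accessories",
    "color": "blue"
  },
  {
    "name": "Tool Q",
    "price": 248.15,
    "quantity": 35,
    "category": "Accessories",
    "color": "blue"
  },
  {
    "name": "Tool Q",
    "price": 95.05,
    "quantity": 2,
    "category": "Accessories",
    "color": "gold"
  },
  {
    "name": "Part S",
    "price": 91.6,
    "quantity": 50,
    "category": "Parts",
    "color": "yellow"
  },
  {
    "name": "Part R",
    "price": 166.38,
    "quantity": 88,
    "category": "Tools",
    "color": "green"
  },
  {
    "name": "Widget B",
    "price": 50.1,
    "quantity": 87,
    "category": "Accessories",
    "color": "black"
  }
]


Checking 8 records for duplicates:

  Row 1: Widget B ($50.1, qty 87)
  Row 2: Tool Q ($95.05, qty 2)
  Row 3: Tool Q ($248.15, qty 35)
  Row 4: Tool Q ($248.15, qty 35) <-- DUPLICATE
  Row 5: Tool Q ($95.05, qty 2) <-- DUPLICATE
  Row 6: Part S ($91.6, qty 50)
  Row 7: Part R ($166.38, qty 88)
  Row 8: Widget B ($50.1, qty 87) <-- DUPLICATE

Duplicates found: 3
Unique records: 5

3 duplicates, 5 unique


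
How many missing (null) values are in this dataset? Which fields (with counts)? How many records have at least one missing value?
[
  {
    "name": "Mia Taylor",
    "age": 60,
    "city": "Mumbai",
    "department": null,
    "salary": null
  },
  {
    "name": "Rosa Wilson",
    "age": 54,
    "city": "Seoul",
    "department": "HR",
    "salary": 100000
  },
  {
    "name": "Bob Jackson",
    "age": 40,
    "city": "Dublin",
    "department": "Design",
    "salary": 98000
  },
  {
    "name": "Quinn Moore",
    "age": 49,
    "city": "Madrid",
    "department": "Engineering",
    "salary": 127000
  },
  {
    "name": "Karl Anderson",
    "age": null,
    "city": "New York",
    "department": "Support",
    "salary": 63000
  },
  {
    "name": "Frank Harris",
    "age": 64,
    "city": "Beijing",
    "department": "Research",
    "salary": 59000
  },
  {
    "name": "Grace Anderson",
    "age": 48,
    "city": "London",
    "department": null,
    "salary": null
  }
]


Checking for missing (null) values in 7 records:

  Mia Taylor: department, salary
  Rosa Wilson: complete
  Bob Jackson: complete
  Quinn Moore: complete
  Karl Anderson: age
  Frank Harris: complete
  Grace Anderson: department, salary

Per field:
  name: 0 missing
  age: 1 missing
  city: 0 missing
  department: 2 missing
  salary: 2 missing

Total missing values: 5
Records with any missing: 3

5 missing values (age: 1, department: 2, salary: 2); 3 incomplete records


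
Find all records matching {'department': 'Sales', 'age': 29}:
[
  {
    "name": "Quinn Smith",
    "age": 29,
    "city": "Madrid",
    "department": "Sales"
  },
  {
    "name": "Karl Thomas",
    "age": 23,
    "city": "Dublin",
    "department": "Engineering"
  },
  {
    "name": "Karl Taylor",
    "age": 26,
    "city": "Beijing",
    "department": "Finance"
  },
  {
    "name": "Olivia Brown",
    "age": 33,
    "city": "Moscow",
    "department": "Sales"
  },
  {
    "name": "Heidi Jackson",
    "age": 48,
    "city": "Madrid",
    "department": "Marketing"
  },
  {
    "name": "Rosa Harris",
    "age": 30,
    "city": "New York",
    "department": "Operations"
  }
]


Search criteria: {'department': 'Sales', 'age': 29}

Checking 6 records:
  Quinn Smith: {department: Sales, age: 29} <-- MATCH
  Karl Thomas: {department: Engineering, age: 23}
  Karl Taylor: {department: Finance, age: 26}
  Olivia Brown: {department: Sales, age: 33}
  Heidi Jackson: {department: Marketing, age: 48}
  Rosa Harris: {department: Operations, age: 30}

Matches: ["Quinn Smith"]

["Quinn Smith"]


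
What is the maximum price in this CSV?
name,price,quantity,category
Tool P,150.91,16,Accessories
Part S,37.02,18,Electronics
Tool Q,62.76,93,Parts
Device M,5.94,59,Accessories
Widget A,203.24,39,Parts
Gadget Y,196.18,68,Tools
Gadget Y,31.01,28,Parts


Computing maximum price:
Values: [150.91, 37.02, 62.76, 5.94, 203.24, 196.18, 31.01]
Max = 203.24

203.24


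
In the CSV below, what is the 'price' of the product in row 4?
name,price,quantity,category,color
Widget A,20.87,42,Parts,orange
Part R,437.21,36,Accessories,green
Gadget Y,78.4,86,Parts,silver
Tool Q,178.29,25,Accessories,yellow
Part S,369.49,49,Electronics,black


Query: Row 4 ('Tool Q'), column 'price'
Value: 178.29

178.29


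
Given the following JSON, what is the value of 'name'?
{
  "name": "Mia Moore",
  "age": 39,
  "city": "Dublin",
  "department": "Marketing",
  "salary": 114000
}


Looking up field 'name'
Value: Mia Moore

Mia Moore


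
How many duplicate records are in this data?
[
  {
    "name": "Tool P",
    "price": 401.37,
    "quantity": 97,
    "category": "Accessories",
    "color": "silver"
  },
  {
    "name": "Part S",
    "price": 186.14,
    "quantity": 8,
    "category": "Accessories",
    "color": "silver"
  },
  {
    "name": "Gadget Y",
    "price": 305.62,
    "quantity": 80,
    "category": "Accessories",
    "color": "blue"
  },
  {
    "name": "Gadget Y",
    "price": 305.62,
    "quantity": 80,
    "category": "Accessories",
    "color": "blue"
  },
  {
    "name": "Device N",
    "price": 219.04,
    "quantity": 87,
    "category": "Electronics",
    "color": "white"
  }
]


Checking 5 records for duplicates:

  Row 1: Tool P ($401.37, qty 97)
  Row 2: Part S ($186.14, qty 8)
  Row 3: Gadget Y ($305.62, qty 80)
  Row 4: Gadget Y ($305.62, qty 80) <-- DUPLICATE
  Row 5: Device N ($219.04, qty 87)

Duplicates found: 1
Unique records: 4

1 duplicates, 4 unique


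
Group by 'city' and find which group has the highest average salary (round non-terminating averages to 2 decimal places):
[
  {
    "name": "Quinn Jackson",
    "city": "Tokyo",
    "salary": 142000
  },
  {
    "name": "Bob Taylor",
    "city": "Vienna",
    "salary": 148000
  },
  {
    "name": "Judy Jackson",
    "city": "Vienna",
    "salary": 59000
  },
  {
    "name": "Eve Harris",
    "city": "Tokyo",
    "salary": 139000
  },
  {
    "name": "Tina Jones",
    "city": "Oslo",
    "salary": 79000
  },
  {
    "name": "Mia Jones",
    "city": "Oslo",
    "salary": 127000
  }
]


Group by: city

Groups:
  Oslo: 2 people, avg salary = 206000/2 = $103000
  Tokyo: 2 people, avg salary = 281000/2 = $140500
  Vienna: 2 people, avg salary = 207000/2 = $103500

Highest average salary: Tokyo ($140500)

Tokyo ($140500)


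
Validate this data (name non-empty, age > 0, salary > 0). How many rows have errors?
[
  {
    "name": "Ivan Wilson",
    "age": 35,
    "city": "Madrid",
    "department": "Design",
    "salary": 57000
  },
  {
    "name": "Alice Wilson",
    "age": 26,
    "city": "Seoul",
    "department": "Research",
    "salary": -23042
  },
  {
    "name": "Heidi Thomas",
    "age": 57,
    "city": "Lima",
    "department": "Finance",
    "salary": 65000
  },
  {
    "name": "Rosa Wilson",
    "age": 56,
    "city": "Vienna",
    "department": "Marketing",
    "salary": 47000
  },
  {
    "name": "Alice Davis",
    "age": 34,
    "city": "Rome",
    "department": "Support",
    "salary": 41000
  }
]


Validating 5 records:
Rules: name non-empty, age > 0, salary > 0

  Row 1 (Ivan Wilson): OK
  Row 2 (Alice Wilson): negative salary: -23042
  Row 3 (Heidi Thomas): OK
  Row 4 (Rosa Wilson): OK
  Row 5 (Alice Davis): OK

Total errors: 1

1 errors


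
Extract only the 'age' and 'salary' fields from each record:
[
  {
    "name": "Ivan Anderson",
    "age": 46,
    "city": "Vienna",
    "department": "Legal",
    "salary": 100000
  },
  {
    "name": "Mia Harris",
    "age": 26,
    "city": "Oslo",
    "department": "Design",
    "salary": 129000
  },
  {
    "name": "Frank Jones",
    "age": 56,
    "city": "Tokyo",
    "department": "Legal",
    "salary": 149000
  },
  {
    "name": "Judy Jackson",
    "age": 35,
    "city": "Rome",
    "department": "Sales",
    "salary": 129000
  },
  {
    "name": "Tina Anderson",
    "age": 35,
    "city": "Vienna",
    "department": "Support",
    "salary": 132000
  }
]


Original: 5 records with fields: name, age, city, department, salary
Keep: ['age', 'salary']
Drop: ['name', 'city', 'department']
Result: 5 records, 2 fields each

[
  {
    "age": 46,
    "salary": 100000
  },
  {
    "age": 26,
    "salary": 129000
  },
  {
    "age": 56,
    "salary": 149000
  },
  {
    "age": 35,
    "salary": 129000
  },
  {
    "age": 35,
    "salary": 132000
  }
]


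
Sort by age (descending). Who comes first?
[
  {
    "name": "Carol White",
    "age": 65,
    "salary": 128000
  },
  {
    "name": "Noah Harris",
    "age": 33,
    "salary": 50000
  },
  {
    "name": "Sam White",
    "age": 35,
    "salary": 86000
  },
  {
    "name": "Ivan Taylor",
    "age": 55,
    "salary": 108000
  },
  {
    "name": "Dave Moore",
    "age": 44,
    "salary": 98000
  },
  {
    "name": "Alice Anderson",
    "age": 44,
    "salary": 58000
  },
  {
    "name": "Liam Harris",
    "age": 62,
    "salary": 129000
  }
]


Sort by: age (descending)

Sorted order:
  1. Carol White (age = 65)
  2. Liam Harris (age = 62)
  3. Ivan Taylor (age = 55)
  4. Dave Moore (age = 44)
  5. Alice Anderson (age = 44)
  6. Sam White (age = 35)
  7. Noah Harris (age = 33)

First: Carol White

Carol White


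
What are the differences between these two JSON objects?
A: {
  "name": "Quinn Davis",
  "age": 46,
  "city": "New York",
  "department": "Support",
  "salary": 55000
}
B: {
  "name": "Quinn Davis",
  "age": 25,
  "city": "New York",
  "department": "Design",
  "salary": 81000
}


Comparing each field (in key order):
  name: same
  age: DIFFERENT
  city: same
  department: DIFFERENT
  salary: DIFFERENT
Differences:
  age: 46 -> 25
  department: Support -> Design
  salary: 55000 -> 81000

3 field(s) changed

3 changes: age, department, salary


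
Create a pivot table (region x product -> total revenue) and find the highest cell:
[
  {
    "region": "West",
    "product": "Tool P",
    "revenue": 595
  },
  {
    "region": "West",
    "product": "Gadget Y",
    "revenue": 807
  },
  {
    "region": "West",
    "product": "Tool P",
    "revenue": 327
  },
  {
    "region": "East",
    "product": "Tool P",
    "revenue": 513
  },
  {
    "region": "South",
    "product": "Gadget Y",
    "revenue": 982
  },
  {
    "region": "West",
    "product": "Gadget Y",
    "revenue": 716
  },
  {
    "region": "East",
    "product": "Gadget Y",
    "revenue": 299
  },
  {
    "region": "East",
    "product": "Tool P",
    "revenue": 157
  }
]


Pivot: region (rows) x product (columns) -> total revenue

     Gadget Y      Tool P      
East           299           670  
South          982             0  
West          1523           922  

Highest: West / Gadget Y = $1523

West / Gadget Y = $1523


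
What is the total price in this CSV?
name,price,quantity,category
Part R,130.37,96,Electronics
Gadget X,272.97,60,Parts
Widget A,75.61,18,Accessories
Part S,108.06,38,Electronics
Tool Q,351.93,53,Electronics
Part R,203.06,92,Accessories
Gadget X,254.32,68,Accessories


Computing total price:
Values: [130.37, 272.97, 75.61, 108.06, 351.93, 203.06, 254.32]
Sum = 1396.32

1396.32


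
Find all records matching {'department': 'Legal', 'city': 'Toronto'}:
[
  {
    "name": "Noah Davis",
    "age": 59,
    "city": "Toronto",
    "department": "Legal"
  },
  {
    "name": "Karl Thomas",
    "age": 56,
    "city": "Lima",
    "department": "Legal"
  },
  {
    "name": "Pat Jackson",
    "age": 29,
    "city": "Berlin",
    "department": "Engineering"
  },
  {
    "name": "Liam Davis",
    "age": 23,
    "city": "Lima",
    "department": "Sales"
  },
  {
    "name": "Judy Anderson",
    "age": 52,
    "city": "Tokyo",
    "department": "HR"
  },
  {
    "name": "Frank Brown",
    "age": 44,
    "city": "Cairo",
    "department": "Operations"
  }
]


Search criteria: {'department': 'Legal', 'city': 'Toronto'}

Checking 6 records:
  Noah Davis: {department: Legal, city: Toronto} <-- MATCH
  Karl Thomas: {department: Legal, city: Lima}
  Pat Jackson: {department: Engineering, city: Berlin}
  Liam Davis: {department: Sales, city: Lima}
  Judy Anderson: {department: HR, city: Tokyo}
  Frank Brown: {department: Operations, city: Cairo}

Matches: ["Noah Davis"]

["Noah Davis"]


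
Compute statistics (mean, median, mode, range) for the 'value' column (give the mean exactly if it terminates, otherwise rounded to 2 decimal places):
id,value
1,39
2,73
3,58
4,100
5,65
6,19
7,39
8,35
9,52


Data: [39, 73, 58, 100, 65, 19, 39, 35, 52]
Count: 9
Sum: 480
Mean: 480/9 ≈ 53.33 (rounded to 2 decimal places)
Sorted: [19, 35, 39, 39, 52, 58, 65, 73, 100]
Median: 52.0
Mode: 39 (2 times)
Range: 100 - 19 = 81
Min: 19, Max: 100

mean≈53.33, median=52.0, mode=39, range=81


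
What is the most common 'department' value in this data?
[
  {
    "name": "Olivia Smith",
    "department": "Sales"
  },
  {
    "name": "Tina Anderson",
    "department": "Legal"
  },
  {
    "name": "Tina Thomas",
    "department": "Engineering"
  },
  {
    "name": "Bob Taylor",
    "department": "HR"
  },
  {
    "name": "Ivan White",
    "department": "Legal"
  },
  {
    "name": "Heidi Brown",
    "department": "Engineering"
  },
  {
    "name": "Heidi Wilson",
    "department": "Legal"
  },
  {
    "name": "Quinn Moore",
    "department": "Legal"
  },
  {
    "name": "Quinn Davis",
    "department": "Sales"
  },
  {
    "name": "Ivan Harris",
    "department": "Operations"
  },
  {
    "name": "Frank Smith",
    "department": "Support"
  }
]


Counting 'department' values across 11 records:

  Legal: 4 ####
  Sales: 2 ##
  Engineering: 2 ##
  HR: 1 #
  Operations: 1 #
  Support: 1 #

Most common: Legal (4 times)

Legal (4 times)


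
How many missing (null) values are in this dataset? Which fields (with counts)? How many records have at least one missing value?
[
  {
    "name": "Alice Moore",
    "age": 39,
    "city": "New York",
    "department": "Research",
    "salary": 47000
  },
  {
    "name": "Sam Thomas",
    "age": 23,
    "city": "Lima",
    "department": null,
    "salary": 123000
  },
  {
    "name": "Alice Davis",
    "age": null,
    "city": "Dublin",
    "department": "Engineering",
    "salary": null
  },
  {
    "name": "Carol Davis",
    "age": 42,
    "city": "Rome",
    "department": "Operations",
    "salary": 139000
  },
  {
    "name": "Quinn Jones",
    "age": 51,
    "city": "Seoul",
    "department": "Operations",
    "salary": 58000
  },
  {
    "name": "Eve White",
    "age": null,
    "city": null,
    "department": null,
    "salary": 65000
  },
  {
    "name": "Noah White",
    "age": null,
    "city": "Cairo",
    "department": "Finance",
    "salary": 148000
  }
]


Checking for missing (null) values in 7 records:

  Alice Moore: complete
  Sam Thomas: department
  Alice Davis: age, salary
  Carol Davis: complete
  Quinn Jones: complete
  Eve White: age, city, department
  Noah White: age

Per field:
  name: 0 missing
  age: 3 missing
  city: 1 missing
  department: 2 missing
  salary: 1 missing

Total missing values: 7
Records with any missing: 4

7 missing values (age: 3, city: 1, department: 2, salary: 1); 4 incomplete records


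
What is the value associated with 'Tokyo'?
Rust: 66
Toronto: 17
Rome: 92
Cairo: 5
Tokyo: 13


Looking up key 'Tokyo'
Value: 13

13


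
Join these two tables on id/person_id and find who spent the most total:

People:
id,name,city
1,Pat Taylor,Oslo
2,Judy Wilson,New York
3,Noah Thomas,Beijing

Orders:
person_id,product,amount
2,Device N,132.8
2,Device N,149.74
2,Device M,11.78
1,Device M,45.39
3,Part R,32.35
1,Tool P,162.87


Join on: people.id = orders.person_id

Joined rows:
  Judy Wilson (New York) bought Device N for $132.8
  Judy Wilson (New York) bought Device N for $149.74
  Judy Wilson (New York) bought Device M for $11.78
  Pat Taylor (Oslo) bought Device M for $45.39
  Noah Thomas (Beijing) bought Part R for $32.35
  Pat Taylor (Oslo) bought Tool P for $162.87

Total per person:
  Judy Wilson: $294.32
  Pat Taylor: $208.26
  Noah Thomas: $32.35

Top spender: Judy Wilson ($294.32)

Judy Wilson ($294.32)


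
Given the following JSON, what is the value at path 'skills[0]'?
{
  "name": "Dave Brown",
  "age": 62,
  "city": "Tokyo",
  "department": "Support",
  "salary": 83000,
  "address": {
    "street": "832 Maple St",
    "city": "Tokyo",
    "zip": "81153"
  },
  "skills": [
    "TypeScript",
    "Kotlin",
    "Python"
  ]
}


Query: skills[0]
Path: skills -> first element
Value: TypeScript

TypeScript


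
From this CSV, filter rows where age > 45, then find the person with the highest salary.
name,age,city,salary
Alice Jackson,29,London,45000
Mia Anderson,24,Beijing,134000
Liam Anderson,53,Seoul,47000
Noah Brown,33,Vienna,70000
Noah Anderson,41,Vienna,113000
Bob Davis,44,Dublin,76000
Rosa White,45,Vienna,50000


Filter: age > 45
Sort by: salary (descending)

Filtered records (1):
  Liam Anderson, age 53, salary $47000

Highest salary: Liam Anderson ($47000)

Liam Anderson


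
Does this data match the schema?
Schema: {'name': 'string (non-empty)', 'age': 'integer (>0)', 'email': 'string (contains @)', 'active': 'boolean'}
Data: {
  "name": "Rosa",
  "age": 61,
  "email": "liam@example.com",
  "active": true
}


Validating each field against schema:
  name: OK (non-empty string)
  age: OK (positive integer)
  email: OK (string with @)
  active: OK (boolean)

Result: VALID

VALID


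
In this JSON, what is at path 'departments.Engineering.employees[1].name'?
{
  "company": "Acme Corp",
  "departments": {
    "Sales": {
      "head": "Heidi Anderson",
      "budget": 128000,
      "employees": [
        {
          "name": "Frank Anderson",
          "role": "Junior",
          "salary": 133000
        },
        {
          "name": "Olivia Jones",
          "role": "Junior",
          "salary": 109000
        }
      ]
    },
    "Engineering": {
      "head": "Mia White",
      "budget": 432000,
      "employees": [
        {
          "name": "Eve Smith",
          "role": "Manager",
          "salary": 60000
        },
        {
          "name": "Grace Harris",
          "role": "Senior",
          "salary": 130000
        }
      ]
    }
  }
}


Path: departments.Engineering.employees[1].name

Navigate:
  -> departments
  -> Engineering
  -> employees[1].name = 'Grace Harris'

Grace Harris


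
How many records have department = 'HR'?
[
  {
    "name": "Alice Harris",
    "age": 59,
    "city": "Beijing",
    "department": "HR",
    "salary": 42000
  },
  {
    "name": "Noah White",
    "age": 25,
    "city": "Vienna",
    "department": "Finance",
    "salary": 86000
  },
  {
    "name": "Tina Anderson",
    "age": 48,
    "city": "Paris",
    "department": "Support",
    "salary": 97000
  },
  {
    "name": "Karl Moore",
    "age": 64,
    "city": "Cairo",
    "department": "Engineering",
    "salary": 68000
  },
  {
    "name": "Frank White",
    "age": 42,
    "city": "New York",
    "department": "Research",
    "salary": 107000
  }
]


Data: 5 records
Condition: department = 'HR'

Checking each record:
  Alice Harris: HR MATCH
  Noah White: Finance
  Tina Anderson: Support
  Karl Moore: Engineering
  Frank White: Research

Count: 1

1


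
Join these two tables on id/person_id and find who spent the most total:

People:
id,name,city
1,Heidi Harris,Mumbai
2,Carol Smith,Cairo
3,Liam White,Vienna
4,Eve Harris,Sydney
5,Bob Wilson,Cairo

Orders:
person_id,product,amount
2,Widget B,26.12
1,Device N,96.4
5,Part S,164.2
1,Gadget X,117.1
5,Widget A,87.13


Join on: people.id = orders.person_id

Joined rows:
  Carol Smith (Cairo) bought Widget B for $26.12
  Heidi Harris (Mumbai) bought Device N for $96.4
  Bob Wilson (Cairo) bought Part S for $164.2
  Heidi Harris (Mumbai) bought Gadget X for $117.1
  Bob Wilson (Cairo) bought Widget A for $87.13

Total per person:
  Bob Wilson: $251.33
  Heidi Harris: $213.50
  Carol Smith: $26.12

Top spender: Bob Wilson ($251.33)

Bob Wilson ($251.33)


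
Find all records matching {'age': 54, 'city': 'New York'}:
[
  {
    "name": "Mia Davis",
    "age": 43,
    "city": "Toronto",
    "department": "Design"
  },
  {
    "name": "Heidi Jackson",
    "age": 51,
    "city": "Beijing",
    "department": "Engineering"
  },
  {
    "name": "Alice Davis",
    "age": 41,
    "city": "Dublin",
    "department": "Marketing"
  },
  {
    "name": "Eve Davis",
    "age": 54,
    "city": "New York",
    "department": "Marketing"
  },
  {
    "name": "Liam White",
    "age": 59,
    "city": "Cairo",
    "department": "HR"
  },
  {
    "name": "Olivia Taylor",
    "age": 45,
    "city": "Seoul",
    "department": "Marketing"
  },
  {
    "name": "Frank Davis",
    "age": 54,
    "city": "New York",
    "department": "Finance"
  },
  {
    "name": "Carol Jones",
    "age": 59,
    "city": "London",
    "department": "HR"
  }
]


Search criteria: {'age': 54, 'city': 'New York'}

Checking 8 records:
  Mia Davis: {age: 43, city: Toronto}
  Heidi Jackson: {age: 51, city: Beijing}
  Alice Davis: {age: 41, city: Dublin}
  Eve Davis: {age: 54, city: New York} <-- MATCH
  Liam White: {age: 59, city: Cairo}
  Olivia Taylor: {age: 45, city: Seoul}
  Frank Davis: {age: 54, city: New York} <-- MATCH
  Carol Jones: {age: 59, city: London}

Matches: ["Eve Davis", "Frank Davis"]

["Eve Davis", "Frank Davis"]


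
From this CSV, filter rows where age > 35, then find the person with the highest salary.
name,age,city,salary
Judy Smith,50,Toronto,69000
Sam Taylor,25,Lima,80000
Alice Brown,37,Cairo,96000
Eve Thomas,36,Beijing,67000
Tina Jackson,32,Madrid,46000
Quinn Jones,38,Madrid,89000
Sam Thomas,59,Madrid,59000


Filter: age > 35
Sort by: salary (descending)

Filtered records (5):
  Alice Brown, age 37, salary $96000
  Quinn Jones, age 38, salary $89000
  Judy Smith, age 50, salary $69000
  Eve Thomas, age 36, salary $67000
  Sam Thomas, age 59, salary $59000

Highest salary: Alice Brown ($96000)

Alice Brown


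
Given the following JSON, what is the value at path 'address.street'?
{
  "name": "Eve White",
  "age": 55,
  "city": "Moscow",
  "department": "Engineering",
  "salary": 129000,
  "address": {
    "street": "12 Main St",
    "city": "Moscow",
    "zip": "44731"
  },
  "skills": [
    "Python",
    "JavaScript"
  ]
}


Query: address.street
Path: address -> street
Value: 12 Main St

12 Main St


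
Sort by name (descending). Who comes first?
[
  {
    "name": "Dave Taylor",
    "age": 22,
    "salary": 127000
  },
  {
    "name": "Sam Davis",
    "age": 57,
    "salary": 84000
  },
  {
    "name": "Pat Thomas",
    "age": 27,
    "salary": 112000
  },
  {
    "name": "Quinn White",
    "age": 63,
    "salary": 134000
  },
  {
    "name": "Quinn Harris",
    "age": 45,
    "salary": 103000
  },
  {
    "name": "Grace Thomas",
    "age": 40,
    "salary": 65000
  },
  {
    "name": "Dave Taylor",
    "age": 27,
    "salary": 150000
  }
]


Sort by: name (descending)

Sorted order:
  1. Sam Davis (name = Sam Davis)
  2. Quinn White (name = Quinn White)
  3. Quinn Harris (name = Quinn Harris)
  4. Pat Thomas (name = Pat Thomas)
  5. Grace Thomas (name = Grace Thomas)
  6. Dave Taylor (name = Dave Taylor)
  7. Dave Taylor (name = Dave Taylor)

First: Sam Davis

Sam Davis


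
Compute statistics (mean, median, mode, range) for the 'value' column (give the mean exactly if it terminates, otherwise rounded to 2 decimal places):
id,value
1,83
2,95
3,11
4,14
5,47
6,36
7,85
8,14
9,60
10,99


Data: [83, 95, 11, 14, 47, 36, 85, 14, 60, 99]
Count: 10
Sum: 544
Mean: 544/10 = 54.4
Sorted: [11, 14, 14, 36, 47, 60, 83, 85, 95, 99]
Median: 53.5
Mode: 14 (2 times)
Range: 99 - 11 = 88
Min: 11, Max: 99

mean=54.4, median=53.5, mode=14, range=88


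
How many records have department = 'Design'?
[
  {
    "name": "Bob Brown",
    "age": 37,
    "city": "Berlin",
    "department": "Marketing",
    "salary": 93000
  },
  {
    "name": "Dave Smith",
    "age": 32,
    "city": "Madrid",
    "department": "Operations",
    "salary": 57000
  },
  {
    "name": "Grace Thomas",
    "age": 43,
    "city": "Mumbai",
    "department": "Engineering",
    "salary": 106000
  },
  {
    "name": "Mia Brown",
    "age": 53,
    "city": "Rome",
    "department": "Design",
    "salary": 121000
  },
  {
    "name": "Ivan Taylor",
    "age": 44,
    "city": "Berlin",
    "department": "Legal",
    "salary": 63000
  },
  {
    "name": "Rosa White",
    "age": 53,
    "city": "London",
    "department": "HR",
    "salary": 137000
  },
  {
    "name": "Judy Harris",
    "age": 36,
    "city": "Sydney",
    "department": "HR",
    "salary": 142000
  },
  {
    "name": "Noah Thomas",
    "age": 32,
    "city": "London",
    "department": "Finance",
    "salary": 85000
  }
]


Data: 8 records
Condition: department = 'Design'

Checking each record:
  Bob Brown: Marketing
  Dave Smith: Operations
  Grace Thomas: Engineering
  Mia Brown: Design MATCH
  Ivan Taylor: Legal
  Rosa White: HR
  Judy Harris: HR
  Noah Thomas: Finance

Count: 1

1


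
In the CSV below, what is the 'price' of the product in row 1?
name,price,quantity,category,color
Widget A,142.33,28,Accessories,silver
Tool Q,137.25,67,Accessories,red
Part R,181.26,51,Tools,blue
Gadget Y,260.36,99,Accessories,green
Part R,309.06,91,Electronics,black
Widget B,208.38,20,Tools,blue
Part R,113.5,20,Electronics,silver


Query: Row 1 ('Widget A'), column 'price'
Value: 142.33

142.33


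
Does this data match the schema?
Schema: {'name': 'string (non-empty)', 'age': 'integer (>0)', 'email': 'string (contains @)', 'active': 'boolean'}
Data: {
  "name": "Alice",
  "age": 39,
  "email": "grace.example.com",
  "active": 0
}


Validating each field against schema:
  name: OK (non-empty string)
  age: OK (positive integer)
  email: FAIL ("grace.example.com" does not contain @)
  active: FAIL (0 is not a boolean)

Result: INVALID (2 errors: email, active)

INVALID (2 errors: email, active)


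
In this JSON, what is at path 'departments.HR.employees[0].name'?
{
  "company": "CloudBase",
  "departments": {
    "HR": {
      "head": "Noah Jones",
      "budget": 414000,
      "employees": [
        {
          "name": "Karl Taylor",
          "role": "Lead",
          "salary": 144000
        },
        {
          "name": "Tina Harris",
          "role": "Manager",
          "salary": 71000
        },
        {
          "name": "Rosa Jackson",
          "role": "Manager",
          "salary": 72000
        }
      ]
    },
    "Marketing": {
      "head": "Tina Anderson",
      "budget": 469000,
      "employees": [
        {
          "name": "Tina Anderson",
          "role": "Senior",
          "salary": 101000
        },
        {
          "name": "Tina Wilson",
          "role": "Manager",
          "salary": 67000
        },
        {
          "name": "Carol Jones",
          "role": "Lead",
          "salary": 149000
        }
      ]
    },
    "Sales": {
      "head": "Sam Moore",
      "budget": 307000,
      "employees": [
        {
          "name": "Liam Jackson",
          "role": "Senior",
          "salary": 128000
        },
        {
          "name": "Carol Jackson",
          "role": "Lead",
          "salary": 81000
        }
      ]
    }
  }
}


Path: departments.HR.employees[0].name

Navigate:
  -> departments
  -> HR
  -> employees[0].name = 'Karl Taylor'

Karl Taylor


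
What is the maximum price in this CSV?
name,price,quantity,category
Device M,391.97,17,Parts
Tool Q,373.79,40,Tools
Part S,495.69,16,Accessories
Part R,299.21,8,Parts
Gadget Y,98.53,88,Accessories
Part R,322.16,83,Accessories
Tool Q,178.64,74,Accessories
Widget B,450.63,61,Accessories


Computing maximum price:
Values: [391.97, 373.79, 495.69, 299.21, 98.53, 322.16, 178.64, 450.63]
Max = 495.69

495.69


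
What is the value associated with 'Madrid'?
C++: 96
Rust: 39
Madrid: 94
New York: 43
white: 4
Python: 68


Looking up key 'Madrid'
Value: 94

94


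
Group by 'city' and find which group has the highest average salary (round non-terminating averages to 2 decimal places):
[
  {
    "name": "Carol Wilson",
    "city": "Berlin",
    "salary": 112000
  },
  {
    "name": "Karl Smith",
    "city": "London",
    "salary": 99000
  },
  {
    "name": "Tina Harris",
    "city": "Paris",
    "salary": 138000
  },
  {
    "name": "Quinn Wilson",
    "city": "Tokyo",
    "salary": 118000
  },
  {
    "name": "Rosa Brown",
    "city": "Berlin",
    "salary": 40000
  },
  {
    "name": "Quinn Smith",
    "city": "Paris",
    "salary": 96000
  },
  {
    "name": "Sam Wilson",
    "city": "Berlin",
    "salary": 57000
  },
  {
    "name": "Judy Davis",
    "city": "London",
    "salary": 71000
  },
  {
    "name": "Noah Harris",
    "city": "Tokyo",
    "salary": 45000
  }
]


Group by: city

Groups:
  Berlin: 3 people, avg salary = 209000/3 ≈ $69666.67
  London: 2 people, avg salary = 170000/2 = $85000
  Paris: 2 people, avg salary = 234000/2 = $117000
  Tokyo: 2 people, avg salary = 163000/2 = $81500

Highest average salary: Paris ($117000)

Paris ($117000)


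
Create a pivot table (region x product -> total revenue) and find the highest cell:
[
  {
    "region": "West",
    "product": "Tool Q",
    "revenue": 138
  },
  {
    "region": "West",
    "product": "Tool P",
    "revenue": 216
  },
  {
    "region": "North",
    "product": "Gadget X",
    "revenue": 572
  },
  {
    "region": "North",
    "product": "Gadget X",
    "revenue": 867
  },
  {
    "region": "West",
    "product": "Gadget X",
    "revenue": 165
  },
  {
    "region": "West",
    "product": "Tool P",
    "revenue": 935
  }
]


Pivot: region (rows) x product (columns) -> total revenue

     Gadget X      Tool P        Tool Q      
North         1439             0             0  
West           165          1151           138  

Highest: North / Gadget X = $1439

North / Gadget X = $1439


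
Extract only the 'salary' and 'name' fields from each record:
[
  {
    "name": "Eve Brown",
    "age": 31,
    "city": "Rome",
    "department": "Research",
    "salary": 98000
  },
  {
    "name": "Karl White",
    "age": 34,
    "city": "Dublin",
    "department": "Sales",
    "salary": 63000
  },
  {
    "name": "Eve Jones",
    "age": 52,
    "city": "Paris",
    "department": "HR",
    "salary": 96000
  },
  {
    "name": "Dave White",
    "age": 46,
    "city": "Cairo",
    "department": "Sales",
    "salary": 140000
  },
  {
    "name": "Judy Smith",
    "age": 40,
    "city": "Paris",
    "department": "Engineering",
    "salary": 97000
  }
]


Original: 5 records with fields: name, age, city, department, salary
Keep: ['salary', 'name']
Drop: ['age', 'city', 'department']
Result: 5 records, 2 fields each

[
  {
    "salary": 98000,
    "name": "Eve Brown"
  },
  {
    "salary": 63000,
    "name": "Karl White"
  },
  {
    "salary": 96000,
    "name": "Eve Jones"
  },
  {
    "salary": 140000,
    "name": "Dave White"
  },
  {
    "salary": 97000,
    "name": "Judy Smith"
  }
]


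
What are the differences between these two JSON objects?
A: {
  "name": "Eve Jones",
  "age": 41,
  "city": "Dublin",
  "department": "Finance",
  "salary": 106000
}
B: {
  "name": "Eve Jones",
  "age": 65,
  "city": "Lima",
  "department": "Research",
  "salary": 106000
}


Comparing each field (in key order):
  name: same
  age: DIFFERENT
  city: DIFFERENT
  department: DIFFERENT
  salary: same
Differences:
  age: 41 -> 65
  city: Dublin -> Lima
  department: Finance -> Research

3 field(s) changed

3 changes: age, city, department


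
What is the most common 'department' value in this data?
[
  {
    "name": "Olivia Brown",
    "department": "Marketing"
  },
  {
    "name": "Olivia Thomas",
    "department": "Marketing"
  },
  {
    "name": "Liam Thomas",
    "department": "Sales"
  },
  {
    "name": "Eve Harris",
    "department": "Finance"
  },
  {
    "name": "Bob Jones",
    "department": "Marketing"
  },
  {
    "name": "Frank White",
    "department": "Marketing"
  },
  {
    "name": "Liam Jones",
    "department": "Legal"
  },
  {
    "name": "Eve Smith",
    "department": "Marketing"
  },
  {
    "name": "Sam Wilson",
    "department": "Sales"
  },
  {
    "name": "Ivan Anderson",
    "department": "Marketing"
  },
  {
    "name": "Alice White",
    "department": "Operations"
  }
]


Counting 'department' values across 11 records:

  Marketing: 6 ######
  Sales: 2 ##
  Finance: 1 #
  Legal: 1 #
  Operations: 1 #

Most common: Marketing (6 times)

Marketing (6 times)


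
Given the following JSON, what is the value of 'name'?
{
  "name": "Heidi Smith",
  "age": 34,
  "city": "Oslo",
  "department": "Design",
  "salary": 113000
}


Looking up field 'name'
Value: Heidi Smith

Heidi Smith


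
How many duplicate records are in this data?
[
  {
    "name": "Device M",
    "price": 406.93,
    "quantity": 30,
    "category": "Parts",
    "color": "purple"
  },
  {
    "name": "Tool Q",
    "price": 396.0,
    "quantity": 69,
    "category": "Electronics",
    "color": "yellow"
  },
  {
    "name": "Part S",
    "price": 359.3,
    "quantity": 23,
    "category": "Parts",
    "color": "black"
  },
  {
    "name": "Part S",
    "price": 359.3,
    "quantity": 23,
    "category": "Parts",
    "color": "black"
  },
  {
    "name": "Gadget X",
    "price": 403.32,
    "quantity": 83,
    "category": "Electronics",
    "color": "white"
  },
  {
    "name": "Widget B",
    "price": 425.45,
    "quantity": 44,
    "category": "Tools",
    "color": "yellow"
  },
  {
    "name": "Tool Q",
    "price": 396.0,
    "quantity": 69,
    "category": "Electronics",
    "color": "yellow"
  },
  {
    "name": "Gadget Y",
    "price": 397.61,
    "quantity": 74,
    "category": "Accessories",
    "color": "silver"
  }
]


Checking 8 records for duplicates:

  Row 1: Device M ($406.93, qty 30)
  Row 2: Tool Q ($396.0, qty 69)
  Row 3: Part S ($359.3, qty 23)
  Row 4: Part S ($359.3, qty 23) <-- DUPLICATE
  Row 5: Gadget X ($403.32, qty 83)
  Row 6: Widget B ($425.45, qty 44)
  Row 7: Tool Q ($396.0, qty 69) <-- DUPLICATE
  Row 8: Gadget Y ($397.61, qty 74)

Duplicates found: 2
Unique records: 6

2 duplicates, 6 unique


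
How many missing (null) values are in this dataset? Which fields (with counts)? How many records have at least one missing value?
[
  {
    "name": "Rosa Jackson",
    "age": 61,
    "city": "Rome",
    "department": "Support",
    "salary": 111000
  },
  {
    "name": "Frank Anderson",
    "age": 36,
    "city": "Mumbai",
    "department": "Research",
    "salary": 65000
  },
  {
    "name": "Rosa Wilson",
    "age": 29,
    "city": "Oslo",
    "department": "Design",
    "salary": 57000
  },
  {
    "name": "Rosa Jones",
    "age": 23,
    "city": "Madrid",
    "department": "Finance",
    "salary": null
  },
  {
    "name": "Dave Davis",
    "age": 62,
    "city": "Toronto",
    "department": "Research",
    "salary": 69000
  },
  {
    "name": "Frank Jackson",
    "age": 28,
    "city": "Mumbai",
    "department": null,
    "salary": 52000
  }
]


Checking for missing (null) values in 6 records:

  Rosa Jackson: complete
  Frank Anderson: complete
  Rosa Wilson: complete
  Rosa Jones: salary
  Dave Davis: complete
  Frank Jackson: department

Per field:
  name: 0 missing
  age: 0 missing
  city: 0 missing
  department: 1 missing
  salary: 1 missing

Total missing values: 2
Records with any missing: 2

2 missing values (department: 1, salary: 1); 2 incomplete records


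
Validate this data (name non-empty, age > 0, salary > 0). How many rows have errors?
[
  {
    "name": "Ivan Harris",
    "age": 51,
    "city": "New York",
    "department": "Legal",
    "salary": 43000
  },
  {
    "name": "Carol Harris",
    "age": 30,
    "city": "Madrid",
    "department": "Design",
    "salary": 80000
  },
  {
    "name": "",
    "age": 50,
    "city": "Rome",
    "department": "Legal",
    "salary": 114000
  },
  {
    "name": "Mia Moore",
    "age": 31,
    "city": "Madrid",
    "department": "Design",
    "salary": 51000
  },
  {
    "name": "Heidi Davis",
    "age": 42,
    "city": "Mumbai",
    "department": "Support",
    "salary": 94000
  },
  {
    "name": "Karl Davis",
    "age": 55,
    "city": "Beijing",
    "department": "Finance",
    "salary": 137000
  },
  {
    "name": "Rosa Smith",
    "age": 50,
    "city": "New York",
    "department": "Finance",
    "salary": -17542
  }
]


Validating 7 records:
Rules: name non-empty, age > 0, salary > 0

  Row 1 (Ivan Harris): OK
  Row 2 (Carol Harris): OK
  Row 3 (???): empty name
  Row 4 (Mia Moore): OK
  Row 5 (Heidi Davis): OK
  Row 6 (Karl Davis): OK
  Row 7 (Rosa Smith): negative salary: -17542

Total errors: 2

2 errors


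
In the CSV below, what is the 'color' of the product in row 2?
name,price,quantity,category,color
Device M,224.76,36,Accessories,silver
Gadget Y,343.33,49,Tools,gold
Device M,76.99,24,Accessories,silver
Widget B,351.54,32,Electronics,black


Query: Row 2 ('Gadget Y'), column 'color'
Value: gold

gold


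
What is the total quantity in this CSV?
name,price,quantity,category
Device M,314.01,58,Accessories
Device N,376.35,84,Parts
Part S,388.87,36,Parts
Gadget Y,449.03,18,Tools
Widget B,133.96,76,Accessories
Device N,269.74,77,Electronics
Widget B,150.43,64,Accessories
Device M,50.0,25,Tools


Computing total quantity:
Values: [58, 84, 36, 18, 76, 77, 64, 25]
Sum = 438

438


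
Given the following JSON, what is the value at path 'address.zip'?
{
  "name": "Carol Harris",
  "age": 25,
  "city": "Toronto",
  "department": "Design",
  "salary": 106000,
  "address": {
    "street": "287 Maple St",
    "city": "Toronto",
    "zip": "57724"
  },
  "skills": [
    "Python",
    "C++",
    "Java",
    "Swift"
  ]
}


Query: address.zip
Path: address -> zip
Value: 57724

57724
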